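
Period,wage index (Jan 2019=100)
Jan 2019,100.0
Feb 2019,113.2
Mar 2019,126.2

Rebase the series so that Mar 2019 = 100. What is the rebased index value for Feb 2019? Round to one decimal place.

89.7

Rebased(Feb 2019) = 113.2 / 126.2 × 100 = 89.6989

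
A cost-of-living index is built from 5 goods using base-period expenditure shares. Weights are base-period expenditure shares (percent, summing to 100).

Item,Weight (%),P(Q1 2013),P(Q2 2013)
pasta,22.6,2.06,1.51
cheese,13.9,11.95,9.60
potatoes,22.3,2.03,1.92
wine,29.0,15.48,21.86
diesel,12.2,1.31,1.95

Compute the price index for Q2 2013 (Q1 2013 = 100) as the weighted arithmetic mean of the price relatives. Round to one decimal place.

107.9

pasta: 22.6 × (1.51/2.06) = 22.6 × 0.733010 = 16.5660
cheese: 13.9 × (9.60/11.95) = 13.9 × 0.803347 = 11.1665
potatoes: 22.3 × (1.92/2.03) = 22.3 × 0.945813 = 21.0916
wine: 29.0 × (21.86/15.48) = 29.0 × 1.412145 = 40.9522
diesel: 12.2 × (1.95/1.31) = 12.2 × 1.488550 = 18.1603
Index = Σ wᵢ·(p₁ᵢ/p₀ᵢ) = 16.5660 + 11.1665 + 21.0916 + 40.9522 + 18.1603 = 107.9367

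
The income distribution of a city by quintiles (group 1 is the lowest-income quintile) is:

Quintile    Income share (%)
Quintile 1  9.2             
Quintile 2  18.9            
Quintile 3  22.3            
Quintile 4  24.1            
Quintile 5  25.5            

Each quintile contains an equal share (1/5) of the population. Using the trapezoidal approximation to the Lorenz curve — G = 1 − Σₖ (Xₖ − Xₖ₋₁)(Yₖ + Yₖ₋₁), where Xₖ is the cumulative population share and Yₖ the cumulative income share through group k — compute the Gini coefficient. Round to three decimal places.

Cumulative income shares Yₖ: 0.0920, 0.2810, 0.5040, 0.7450, 1.0000
Σ (Xₖ−Xₖ₋₁)(Yₖ+Yₖ₋₁) = (1/5)(0.0920+0.0000) + (1/5)(0.2810+0.0920) + (1/5)(0.5040+0.2810) + (1/5)(0.7450+0.5040) + (1/5)(1.0000+0.7450)
  = 0.0184 + 0.0746 + 0.1570 + 0.2498 + 0.3490 = 0.8488
G = 1 − 0.8488 = 0.1512

0.151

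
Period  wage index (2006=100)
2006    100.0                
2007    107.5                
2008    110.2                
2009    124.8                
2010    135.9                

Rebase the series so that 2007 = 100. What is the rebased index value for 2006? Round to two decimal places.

93.02

Rebased(2006) = 100.0 / 107.5 × 100 = 93.0233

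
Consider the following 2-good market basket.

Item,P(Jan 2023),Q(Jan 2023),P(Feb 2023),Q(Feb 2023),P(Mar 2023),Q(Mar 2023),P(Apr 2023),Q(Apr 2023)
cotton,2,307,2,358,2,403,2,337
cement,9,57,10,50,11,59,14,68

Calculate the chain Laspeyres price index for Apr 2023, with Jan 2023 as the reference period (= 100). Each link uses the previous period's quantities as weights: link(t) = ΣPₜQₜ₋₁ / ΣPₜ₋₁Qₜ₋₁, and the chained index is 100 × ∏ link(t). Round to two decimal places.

122.68

Link Jan 2023→Feb 2023:
ΣP(Feb 2023)Q(Jan 2023) = 2×307 + 10×57 = 614 + 570 = 1184
ΣP(Jan 2023)Q(Jan 2023) = 2×307 + 9×57 = 614 + 513 = 1127
link = 1184/1127 = 1.050577
Link Feb 2023→Mar 2023:
ΣP(Mar 2023)Q(Feb 2023) = 2×358 + 11×50 = 716 + 550 = 1266
ΣP(Feb 2023)Q(Feb 2023) = 2×358 + 10×50 = 716 + 500 = 1216
link = 1266/1216 = 1.041118
Link Mar 2023→Apr 2023:
ΣP(Apr 2023)Q(Mar 2023) = 2×403 + 14×59 = 806 + 826 = 1632
ΣP(Mar 2023)Q(Mar 2023) = 2×403 + 11×59 = 806 + 649 = 1455
link = 1632/1455 = 1.121649
Chained index = 100 × 1.050577 × 1.041118 × 1.121649 = 122.6832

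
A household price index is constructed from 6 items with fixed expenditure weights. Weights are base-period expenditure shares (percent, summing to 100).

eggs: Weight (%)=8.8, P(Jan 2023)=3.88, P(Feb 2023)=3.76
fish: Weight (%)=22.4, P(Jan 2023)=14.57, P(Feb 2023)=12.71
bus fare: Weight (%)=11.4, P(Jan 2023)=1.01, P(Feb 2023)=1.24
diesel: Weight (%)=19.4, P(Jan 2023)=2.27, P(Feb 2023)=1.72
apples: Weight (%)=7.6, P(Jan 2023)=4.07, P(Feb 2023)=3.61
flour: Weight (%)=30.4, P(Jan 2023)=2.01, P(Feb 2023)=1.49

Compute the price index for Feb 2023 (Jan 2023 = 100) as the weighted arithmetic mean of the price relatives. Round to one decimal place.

eggs: 8.8 × (3.76/3.88) = 8.8 × 0.969072 = 8.5278
fish: 22.4 × (12.71/14.57) = 22.4 × 0.872340 = 19.5404
bus fare: 11.4 × (1.24/1.01) = 11.4 × 1.227723 = 13.9960
diesel: 19.4 × (1.72/2.27) = 19.4 × 0.757709 = 14.6996
apples: 7.6 × (3.61/4.07) = 7.6 × 0.886978 = 6.7410
flour: 30.4 × (1.49/2.01) = 30.4 × 0.741294 = 22.5353
Index = Σ wᵢ·(p₁ᵢ/p₀ᵢ) = 8.5278 + 19.5404 + 13.9960 + 14.6996 + 6.7410 + 22.5353 = 86.0402

86.0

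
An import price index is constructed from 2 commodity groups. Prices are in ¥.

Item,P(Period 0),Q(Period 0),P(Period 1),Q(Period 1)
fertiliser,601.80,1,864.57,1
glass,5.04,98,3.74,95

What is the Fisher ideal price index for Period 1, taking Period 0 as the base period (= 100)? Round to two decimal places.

112.62

Laspeyres component (base-period weights):
ΣP(Period 1)Q(Period 0) = 864.57×1 + 3.74×98 = 864.57 + 366.52 = 1231.09
ΣP(Period 0)Q(Period 0) = 601.80×1 + 5.04×98 = 601.8 + 493.92 = 1095.72
L = 1231.09 / 1095.72 × 100 = 112.3544
Paasche component (current-period weights):
ΣP(Period 1)Q(Period 1) = 864.57×1 + 3.74×95 = 864.57 + 355.3 = 1219.87
ΣP(Period 0)Q(Period 1) = 601.80×1 + 5.04×95 = 601.8 + 478.8 = 1080.6
P = 1219.87 / 1080.6 × 100 = 112.8882
Fisher = √(L × P) = √(112.3544 × 112.8882) = 112.6210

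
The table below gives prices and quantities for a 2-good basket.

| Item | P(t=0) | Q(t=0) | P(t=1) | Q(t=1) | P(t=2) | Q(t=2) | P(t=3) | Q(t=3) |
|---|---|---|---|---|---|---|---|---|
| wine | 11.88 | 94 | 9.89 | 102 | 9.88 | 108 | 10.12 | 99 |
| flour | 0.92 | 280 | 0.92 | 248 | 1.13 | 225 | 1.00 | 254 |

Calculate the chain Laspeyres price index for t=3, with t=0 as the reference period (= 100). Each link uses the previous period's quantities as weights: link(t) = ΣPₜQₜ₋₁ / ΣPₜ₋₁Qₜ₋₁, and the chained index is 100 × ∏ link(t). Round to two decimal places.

89.73

Link t=0→t=1:
ΣP(t=1)Q(t=0) = 9.89×94 + 0.92×280 = 929.66 + 257.6 = 1187.26
ΣP(t=0)Q(t=0) = 11.88×94 + 0.92×280 = 1116.72 + 257.6 = 1374.32
link = 1187.26/1374.32 = 0.863889
Link t=1→t=2:
ΣP(t=2)Q(t=1) = 9.88×102 + 1.13×248 = 1007.76 + 280.24 = 1288
ΣP(t=1)Q(t=1) = 9.89×102 + 0.92×248 = 1008.78 + 228.16 = 1236.94
link = 1288/1236.94 = 1.041279
Link t=2→t=3:
ΣP(t=3)Q(t=2) = 10.12×108 + 1.00×225 = 1092.96 + 225 = 1317.96
ΣP(t=2)Q(t=2) = 9.88×108 + 1.13×225 = 1067.04 + 254.25 = 1321.29
link = 1317.96/1321.29 = 0.997480
Chained index = 100 × 0.863889 × 1.041279 × 0.997480 = 89.7283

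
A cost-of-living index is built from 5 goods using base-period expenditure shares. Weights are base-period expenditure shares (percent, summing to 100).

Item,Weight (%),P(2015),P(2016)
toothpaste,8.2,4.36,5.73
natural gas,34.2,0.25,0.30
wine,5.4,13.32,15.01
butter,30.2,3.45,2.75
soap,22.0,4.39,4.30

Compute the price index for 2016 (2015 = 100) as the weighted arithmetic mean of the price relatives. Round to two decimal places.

103.52

toothpaste: 8.2 × (5.73/4.36) = 8.2 × 1.314220 = 10.7766
natural gas: 34.2 × (0.30/0.25) = 34.2 × 1.200000 = 41.0400
wine: 5.4 × (15.01/13.32) = 5.4 × 1.126877 = 6.0851
butter: 30.2 × (2.75/3.45) = 30.2 × 0.797101 = 24.0725
soap: 22.0 × (4.30/4.39) = 22.0 × 0.979499 = 21.5490
Index = Σ wᵢ·(p₁ᵢ/p₀ᵢ) = 10.7766 + 41.0400 + 6.0851 + 24.0725 + 21.5490 = 103.5232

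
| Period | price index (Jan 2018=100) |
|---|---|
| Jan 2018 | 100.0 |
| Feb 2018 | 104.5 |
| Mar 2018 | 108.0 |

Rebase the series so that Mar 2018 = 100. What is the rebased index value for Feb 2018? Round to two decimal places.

Rebased(Feb 2018) = 104.5 / 108.0 × 100 = 96.7593

96.76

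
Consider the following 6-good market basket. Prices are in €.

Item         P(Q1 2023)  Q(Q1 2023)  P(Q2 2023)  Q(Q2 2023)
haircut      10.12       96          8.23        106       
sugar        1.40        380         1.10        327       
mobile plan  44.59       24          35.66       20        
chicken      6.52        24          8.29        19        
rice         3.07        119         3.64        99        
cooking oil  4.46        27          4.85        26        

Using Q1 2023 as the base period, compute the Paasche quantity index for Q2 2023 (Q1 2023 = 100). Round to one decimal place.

91.6

Paasche quantity index uses current-period prices as weights.
ΣP(Q2 2023)·Q(Q2 2023) = 8.23×106 + 1.10×327 + 35.66×20 + 8.29×19 + 3.64×99 + 4.85×26 = 872.38 + 359.7 + 713.2 + 157.51 + 360.36 + 126.1 = 2589.25
ΣP(Q2 2023)·Q(Q1 2023) = 8.23×96 + 1.10×380 + 35.66×24 + 8.29×24 + 3.64×119 + 4.85×27 = 790.08 + 418 + 855.84 + 198.96 + 433.16 + 130.95 = 2826.99
Index = 2589.25 / 2826.99 × 100 = 91.5903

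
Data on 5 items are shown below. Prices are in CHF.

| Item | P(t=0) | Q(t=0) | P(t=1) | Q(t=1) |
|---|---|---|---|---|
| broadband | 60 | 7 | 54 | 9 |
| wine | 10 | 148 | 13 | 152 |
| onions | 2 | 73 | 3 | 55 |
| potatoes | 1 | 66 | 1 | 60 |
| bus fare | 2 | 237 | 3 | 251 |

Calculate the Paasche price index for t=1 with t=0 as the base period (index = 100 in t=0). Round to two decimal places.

125.92

Paasche price index uses current-period quantities as weights.
ΣP(t=1)·Q(t=1) = 54×9 + 13×152 + 3×55 + 1×60 + 3×251 = 486 + 1976 + 165 + 60 + 753 = 3440
ΣP(t=0)·Q(t=1) = 60×9 + 10×152 + 2×55 + 1×60 + 2×251 = 540 + 1520 + 110 + 60 + 502 = 2732
Index = 3440 / 2732 × 100 = 125.9151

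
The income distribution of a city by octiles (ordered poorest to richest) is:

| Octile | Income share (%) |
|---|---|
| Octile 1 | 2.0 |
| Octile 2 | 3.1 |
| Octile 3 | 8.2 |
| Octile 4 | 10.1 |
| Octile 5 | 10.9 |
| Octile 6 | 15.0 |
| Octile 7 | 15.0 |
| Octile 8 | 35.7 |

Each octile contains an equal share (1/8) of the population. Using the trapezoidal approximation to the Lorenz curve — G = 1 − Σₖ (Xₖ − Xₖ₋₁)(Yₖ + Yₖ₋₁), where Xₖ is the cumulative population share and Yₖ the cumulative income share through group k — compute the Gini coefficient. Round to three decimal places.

Cumulative income shares Yₖ: 0.0200, 0.0510, 0.1330, 0.2340, 0.3430, 0.4930, 0.6430, 1.0000
Σ (Xₖ−Xₖ₋₁)(Yₖ+Yₖ₋₁) = (1/8)(0.0200+0.0000) + (1/8)(0.0510+0.0200) + (1/8)(0.1330+0.0510) + (1/8)(0.2340+0.1330) + (1/8)(0.3430+0.2340) + (1/8)(0.4930+0.3430) + (1/8)(0.6430+0.4930) + (1/8)(1.0000+0.6430)
  = 0.0025 + 0.0089 + 0.0230 + 0.0459 + 0.0721 + 0.1045 + 0.1420 + 0.2054 = 0.6042
G = 1 − 0.6042 = 0.3958

0.396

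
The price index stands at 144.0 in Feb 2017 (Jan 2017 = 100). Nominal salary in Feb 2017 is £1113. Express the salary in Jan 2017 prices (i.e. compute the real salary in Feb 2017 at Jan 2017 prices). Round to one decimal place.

Real = Nominal ÷ (Index/100) = 1113 ÷ (144.0/100)
     = 1113 ÷ 1.440 = 772.9167

772.9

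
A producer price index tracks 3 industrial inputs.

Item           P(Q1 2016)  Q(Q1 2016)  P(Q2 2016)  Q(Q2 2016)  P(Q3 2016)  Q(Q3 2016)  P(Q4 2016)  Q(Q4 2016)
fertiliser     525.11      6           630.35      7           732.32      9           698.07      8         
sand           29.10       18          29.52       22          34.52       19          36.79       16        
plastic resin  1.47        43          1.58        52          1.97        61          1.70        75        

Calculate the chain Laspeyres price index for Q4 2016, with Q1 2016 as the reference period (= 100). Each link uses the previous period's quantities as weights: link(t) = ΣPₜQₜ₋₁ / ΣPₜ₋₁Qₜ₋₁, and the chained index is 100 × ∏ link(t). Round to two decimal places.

Link Q1 2016→Q2 2016:
ΣP(Q2 2016)Q(Q1 2016) = 630.35×6 + 29.52×18 + 1.58×43 = 3782.1 + 531.36 + 67.94 = 4381.4
ΣP(Q1 2016)Q(Q1 2016) = 525.11×6 + 29.10×18 + 1.47×43 = 3150.66 + 523.8 + 63.21 = 3737.67
link = 4381.4/3737.67 = 1.172228
Link Q2 2016→Q3 2016:
ΣP(Q3 2016)Q(Q2 2016) = 732.32×7 + 34.52×22 + 1.97×52 = 5126.24 + 759.44 + 102.44 = 5988.12
ΣP(Q2 2016)Q(Q2 2016) = 630.35×7 + 29.52×22 + 1.58×52 = 4412.45 + 649.44 + 82.16 = 5144.05
link = 5988.12/5144.05 = 1.164087
Link Q3 2016→Q4 2016:
ΣP(Q4 2016)Q(Q3 2016) = 698.07×9 + 36.79×19 + 1.70×61 = 6282.63 + 699.01 + 103.7 = 7085.34
ΣP(Q3 2016)Q(Q3 2016) = 732.32×9 + 34.52×19 + 1.97×61 = 6590.88 + 655.88 + 120.17 = 7366.93
link = 7085.34/7366.93 = 0.961776
Chained index = 100 × 1.172228 × 1.164087 × 0.961776 = 131.2416

131.24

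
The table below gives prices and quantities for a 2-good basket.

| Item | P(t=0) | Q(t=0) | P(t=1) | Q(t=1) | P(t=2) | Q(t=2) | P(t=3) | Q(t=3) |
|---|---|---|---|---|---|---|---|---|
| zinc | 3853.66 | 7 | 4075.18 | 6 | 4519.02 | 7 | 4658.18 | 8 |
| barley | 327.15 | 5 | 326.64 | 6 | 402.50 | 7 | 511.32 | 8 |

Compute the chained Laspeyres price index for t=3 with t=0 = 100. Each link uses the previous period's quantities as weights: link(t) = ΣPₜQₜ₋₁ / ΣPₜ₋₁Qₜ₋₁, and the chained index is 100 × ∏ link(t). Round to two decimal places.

123.79

Link t=0→t=1:
ΣP(t=1)Q(t=0) = 4075.18×7 + 326.64×5 = 28526.26 + 1633.2 = 30159.46
ΣP(t=0)Q(t=0) = 3853.66×7 + 327.15×5 = 26975.62 + 1635.75 = 28611.37
link = 30159.46/28611.37 = 1.054108
Link t=1→t=2:
ΣP(t=2)Q(t=1) = 4519.02×6 + 402.50×6 = 27114.12 + 2415 = 29529.12
ΣP(t=1)Q(t=1) = 4075.18×6 + 326.64×6 = 24451.08 + 1959.84 = 26410.92
link = 29529.12/26410.92 = 1.118065
Link t=2→t=3:
ΣP(t=3)Q(t=2) = 4658.18×7 + 511.32×7 = 32607.26 + 3579.24 = 36186.5
ΣP(t=2)Q(t=2) = 4519.02×7 + 402.50×7 = 31633.14 + 2817.5 = 34450.64
link = 36186.5/34450.64 = 1.050387
Chained index = 100 × 1.054108 × 1.118065 × 1.050387 = 123.7944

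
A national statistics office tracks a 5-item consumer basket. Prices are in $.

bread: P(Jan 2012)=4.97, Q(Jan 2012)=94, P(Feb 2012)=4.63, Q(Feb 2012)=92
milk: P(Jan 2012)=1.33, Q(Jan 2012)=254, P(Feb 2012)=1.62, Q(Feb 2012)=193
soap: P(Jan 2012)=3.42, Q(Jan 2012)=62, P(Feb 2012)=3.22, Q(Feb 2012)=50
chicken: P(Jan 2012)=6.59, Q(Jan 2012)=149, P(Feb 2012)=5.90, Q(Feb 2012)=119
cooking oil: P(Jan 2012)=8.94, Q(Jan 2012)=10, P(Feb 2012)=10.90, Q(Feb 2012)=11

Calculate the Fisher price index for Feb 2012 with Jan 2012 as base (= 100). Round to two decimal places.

97.41

Laspeyres component (base-period weights):
ΣP(Feb 2012)Q(Jan 2012) = 4.63×94 + 1.62×254 + 3.22×62 + 5.90×149 + 10.90×10 = 435.22 + 411.48 + 199.64 + 879.1 + 109 = 2034.44
ΣP(Jan 2012)Q(Jan 2012) = 4.97×94 + 1.33×254 + 3.42×62 + 6.59×149 + 8.94×10 = 467.18 + 337.82 + 212.04 + 981.91 + 89.4 = 2088.35
L = 2034.44 / 2088.35 × 100 = 97.4185
Paasche component (current-period weights):
ΣP(Feb 2012)Q(Feb 2012) = 4.63×92 + 1.62×193 + 3.22×50 + 5.90×119 + 10.90×11 = 425.96 + 312.66 + 161 + 702.1 + 119.9 = 1721.62
ΣP(Jan 2012)Q(Feb 2012) = 4.97×92 + 1.33×193 + 3.42×50 + 6.59×119 + 8.94×11 = 457.24 + 256.69 + 171 + 784.21 + 98.34 = 1767.48
P = 1721.62 / 1767.48 × 100 = 97.4053
Fisher = √(L × P) = √(97.4185 × 97.4053) = 97.4119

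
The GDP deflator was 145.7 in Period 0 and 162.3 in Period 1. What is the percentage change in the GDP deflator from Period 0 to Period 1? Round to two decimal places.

Change = (162.3 − 145.7) / 145.7 × 100
       = 16.6 / 145.7 × 100 = 11.3933%

11.39%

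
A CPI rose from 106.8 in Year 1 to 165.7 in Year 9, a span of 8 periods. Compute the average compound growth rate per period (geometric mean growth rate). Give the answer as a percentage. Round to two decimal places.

5.64%

Growth factor = (165.7/106.8)^(1/8) = (1.551498)^(1/8) = 1.056438
Growth rate = 1.056438 − 1 = 0.056438 = 5.6438%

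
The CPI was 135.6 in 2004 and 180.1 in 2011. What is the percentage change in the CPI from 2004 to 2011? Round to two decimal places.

Change = (180.1 − 135.6) / 135.6 × 100
       = 44.5 / 135.6 × 100 = 32.8171%

32.82%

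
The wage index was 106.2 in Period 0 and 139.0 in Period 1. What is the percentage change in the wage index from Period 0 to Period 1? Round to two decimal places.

Change = (139.0 − 106.2) / 106.2 × 100
       = 32.8 / 106.2 × 100 = 30.8851%

30.89%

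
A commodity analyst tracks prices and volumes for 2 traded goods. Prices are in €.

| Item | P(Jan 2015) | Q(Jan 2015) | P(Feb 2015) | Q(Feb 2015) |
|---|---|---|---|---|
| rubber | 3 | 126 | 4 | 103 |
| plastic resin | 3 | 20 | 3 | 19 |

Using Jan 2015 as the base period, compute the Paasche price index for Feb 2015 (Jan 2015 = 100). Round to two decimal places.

Paasche price index uses current-period quantities as weights.
ΣP(Feb 2015)·Q(Feb 2015) = 4×103 + 3×19 = 412 + 57 = 469
ΣP(Jan 2015)·Q(Feb 2015) = 3×103 + 3×19 = 309 + 57 = 366
Index = 469 / 366 × 100 = 128.1421

128.14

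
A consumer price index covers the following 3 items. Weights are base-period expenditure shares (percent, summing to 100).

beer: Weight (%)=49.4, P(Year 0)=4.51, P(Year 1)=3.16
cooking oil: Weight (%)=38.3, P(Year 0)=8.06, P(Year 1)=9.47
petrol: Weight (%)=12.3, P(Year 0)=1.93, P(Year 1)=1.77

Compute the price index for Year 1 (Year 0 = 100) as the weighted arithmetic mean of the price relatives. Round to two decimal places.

beer: 49.4 × (3.16/4.51) = 49.4 × 0.700665 = 34.6129
cooking oil: 38.3 × (9.47/8.06) = 38.3 × 1.174938 = 45.0001
petrol: 12.3 × (1.77/1.93) = 12.3 × 0.917098 = 11.2803
Index = Σ wᵢ·(p₁ᵢ/p₀ᵢ) = 34.6129 + 45.0001 + 11.2803 = 90.8933

90.89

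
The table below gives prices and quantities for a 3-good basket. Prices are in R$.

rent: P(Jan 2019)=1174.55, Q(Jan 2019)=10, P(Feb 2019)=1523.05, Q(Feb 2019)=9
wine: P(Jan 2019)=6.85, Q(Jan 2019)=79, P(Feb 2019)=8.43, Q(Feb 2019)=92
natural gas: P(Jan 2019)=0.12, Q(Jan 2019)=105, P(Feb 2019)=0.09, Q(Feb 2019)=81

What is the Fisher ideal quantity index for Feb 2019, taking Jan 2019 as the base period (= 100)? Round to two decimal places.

91.13

Laspeyres component (base-period weights):
ΣP(Jan 2019)Q(Feb 2019) = 1174.55×9 + 6.85×92 + 0.12×81 = 10570.95 + 630.2 + 9.72 = 11210.87
ΣP(Jan 2019)Q(Jan 2019) = 1174.55×10 + 6.85×79 + 0.12×105 = 11745.5 + 541.15 + 12.6 = 12299.25
L = 11210.87 / 12299.25 × 100 = 91.1508
Paasche component (current-period weights):
ΣP(Feb 2019)Q(Feb 2019) = 1523.05×9 + 8.43×92 + 0.09×81 = 13707.45 + 775.56 + 7.29 = 14490.3
ΣP(Feb 2019)Q(Jan 2019) = 1523.05×10 + 8.43×79 + 0.09×105 = 15230.5 + 665.97 + 9.45 = 15905.92
P = 14490.3 / 15905.92 × 100 = 91.1000
Fisher = √(L × P) = √(91.1508 × 91.1000) = 91.1254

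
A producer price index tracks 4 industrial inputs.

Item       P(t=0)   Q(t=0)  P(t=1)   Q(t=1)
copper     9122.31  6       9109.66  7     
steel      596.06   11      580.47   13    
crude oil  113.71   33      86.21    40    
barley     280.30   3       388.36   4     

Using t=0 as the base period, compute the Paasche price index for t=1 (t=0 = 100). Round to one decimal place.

Paasche price index uses current-period quantities as weights.
ΣP(t=1)·Q(t=1) = 9109.66×7 + 580.47×13 + 86.21×40 + 388.36×4 = 63767.62 + 7546.11 + 3448.4 + 1553.44 = 76315.57
ΣP(t=0)·Q(t=1) = 9122.31×7 + 596.06×13 + 113.71×40 + 280.30×4 = 63856.17 + 7748.78 + 4548.4 + 1121.2 = 77274.55
Index = 76315.57 / 77274.55 × 100 = 98.7590

98.8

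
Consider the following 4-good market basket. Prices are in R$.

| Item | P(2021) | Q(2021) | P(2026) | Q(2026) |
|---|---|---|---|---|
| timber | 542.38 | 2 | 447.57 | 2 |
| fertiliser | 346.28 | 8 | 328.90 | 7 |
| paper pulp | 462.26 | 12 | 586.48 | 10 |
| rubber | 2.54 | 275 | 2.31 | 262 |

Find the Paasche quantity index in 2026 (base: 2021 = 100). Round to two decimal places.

Paasche quantity index uses current-period prices as weights.
ΣP(2026)·Q(2026) = 447.57×2 + 328.90×7 + 586.48×10 + 2.31×262 = 895.14 + 2302.3 + 5864.8 + 605.22 = 9667.46
ΣP(2026)·Q(2021) = 447.57×2 + 328.90×8 + 586.48×12 + 2.31×275 = 895.14 + 2631.2 + 7037.76 + 635.25 = 11199.35
Index = 9667.46 / 11199.35 × 100 = 86.3216

86.32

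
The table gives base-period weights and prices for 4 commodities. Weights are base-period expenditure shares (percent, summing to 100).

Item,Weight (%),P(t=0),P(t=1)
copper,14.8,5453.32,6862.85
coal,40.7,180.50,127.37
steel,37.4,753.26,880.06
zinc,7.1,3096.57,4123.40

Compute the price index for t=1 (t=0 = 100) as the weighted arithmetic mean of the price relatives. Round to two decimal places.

100.50

copper: 14.8 × (6862.85/5453.32) = 14.8 × 1.258472 = 18.6254
coal: 40.7 × (127.37/180.50) = 40.7 × 0.705651 = 28.7200
steel: 37.4 × (880.06/753.26) = 37.4 × 1.168335 = 43.6957
zinc: 7.1 × (4123.40/3096.57) = 7.1 × 1.331602 = 9.4544
Index = Σ wᵢ·(p₁ᵢ/p₀ᵢ) = 18.6254 + 28.7200 + 43.6957 + 9.4544 = 100.4955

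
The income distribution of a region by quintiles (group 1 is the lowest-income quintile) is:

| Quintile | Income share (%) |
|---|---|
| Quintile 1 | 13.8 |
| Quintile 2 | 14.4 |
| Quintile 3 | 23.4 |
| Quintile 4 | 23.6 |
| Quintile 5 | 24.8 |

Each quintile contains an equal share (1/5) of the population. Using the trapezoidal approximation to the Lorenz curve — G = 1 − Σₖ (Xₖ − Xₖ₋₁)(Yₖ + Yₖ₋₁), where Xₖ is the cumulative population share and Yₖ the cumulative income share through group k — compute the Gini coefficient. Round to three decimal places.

0.125

Cumulative income shares Yₖ: 0.1380, 0.2820, 0.5160, 0.7520, 1.0000
Σ (Xₖ−Xₖ₋₁)(Yₖ+Yₖ₋₁) = (1/5)(0.1380+0.0000) + (1/5)(0.2820+0.1380) + (1/5)(0.5160+0.2820) + (1/5)(0.7520+0.5160) + (1/5)(1.0000+0.7520)
  = 0.0276 + 0.0840 + 0.1596 + 0.2536 + 0.3504 = 0.8752
G = 1 − 0.8752 = 0.1248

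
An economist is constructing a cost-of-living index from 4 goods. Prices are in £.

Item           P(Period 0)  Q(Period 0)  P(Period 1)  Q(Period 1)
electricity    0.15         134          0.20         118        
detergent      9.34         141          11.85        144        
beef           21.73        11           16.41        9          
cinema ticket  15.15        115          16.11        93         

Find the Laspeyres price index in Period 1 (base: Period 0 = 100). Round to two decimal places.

Laspeyres price index uses base-period quantities as weights.
ΣP(Period 1)·Q(Period 0) = 0.20×134 + 11.85×141 + 16.41×11 + 16.11×115 = 26.8 + 1670.85 + 180.51 + 1852.65 = 3730.81
ΣP(Period 0)·Q(Period 0) = 0.15×134 + 9.34×141 + 21.73×11 + 15.15×115 = 20.1 + 1316.94 + 239.03 + 1742.25 = 3318.32
Index = 3730.81 / 3318.32 × 100 = 112.4307

112.43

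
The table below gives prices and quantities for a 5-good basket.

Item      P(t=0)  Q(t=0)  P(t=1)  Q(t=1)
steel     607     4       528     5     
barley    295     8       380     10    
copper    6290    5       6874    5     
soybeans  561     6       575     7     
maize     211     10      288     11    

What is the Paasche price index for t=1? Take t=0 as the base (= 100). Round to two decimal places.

Paasche price index uses current-period quantities as weights.
ΣP(t=1)·Q(t=1) = 528×5 + 380×10 + 6874×5 + 575×7 + 288×11 = 2640 + 3800 + 34370 + 4025 + 3168 = 48003
ΣP(t=0)·Q(t=1) = 607×5 + 295×10 + 6290×5 + 561×7 + 211×11 = 3035 + 2950 + 31450 + 3927 + 2321 = 43683
Index = 48003 / 43683 × 100 = 109.8894

109.89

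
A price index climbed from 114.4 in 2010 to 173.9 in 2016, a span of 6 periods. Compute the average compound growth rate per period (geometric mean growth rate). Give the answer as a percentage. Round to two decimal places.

7.23%

Growth factor = (173.9/114.4)^(1/6) = (1.520105)^(1/6) = 1.072290
Growth rate = 1.072290 − 1 = 0.072290 = 7.2290%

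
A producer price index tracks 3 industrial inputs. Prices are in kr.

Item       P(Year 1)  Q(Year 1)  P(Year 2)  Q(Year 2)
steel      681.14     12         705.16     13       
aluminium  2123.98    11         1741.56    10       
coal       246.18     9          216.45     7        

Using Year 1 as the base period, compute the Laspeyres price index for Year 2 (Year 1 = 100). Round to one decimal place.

Laspeyres price index uses base-period quantities as weights.
ΣP(Year 2)·Q(Year 1) = 705.16×12 + 1741.56×11 + 216.45×9 = 8461.92 + 19157.16 + 1948.05 = 29567.13
ΣP(Year 1)·Q(Year 1) = 681.14×12 + 2123.98×11 + 246.18×9 = 8173.68 + 23363.78 + 2215.62 = 33753.08
Index = 29567.13 / 33753.08 × 100 = 87.5983

87.6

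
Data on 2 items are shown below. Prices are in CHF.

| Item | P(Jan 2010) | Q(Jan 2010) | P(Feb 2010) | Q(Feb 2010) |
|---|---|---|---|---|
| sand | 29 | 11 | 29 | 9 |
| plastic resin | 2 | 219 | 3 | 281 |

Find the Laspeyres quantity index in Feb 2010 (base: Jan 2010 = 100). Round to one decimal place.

108.7

Laspeyres quantity index uses base-period prices as weights.
ΣP(Jan 2010)·Q(Feb 2010) = 29×9 + 2×281 = 261 + 562 = 823
ΣP(Jan 2010)·Q(Jan 2010) = 29×11 + 2×219 = 319 + 438 = 757
Index = 823 / 757 × 100 = 108.7186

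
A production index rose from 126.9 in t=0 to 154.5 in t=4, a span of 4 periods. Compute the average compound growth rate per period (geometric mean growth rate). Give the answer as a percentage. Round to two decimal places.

Growth factor = (154.5/126.9)^(1/4) = (1.217494)^(1/4) = 1.050429
Growth rate = 1.050429 − 1 = 0.050429 = 5.0429%

5.04%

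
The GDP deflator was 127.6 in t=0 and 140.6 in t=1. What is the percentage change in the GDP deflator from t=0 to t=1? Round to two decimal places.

10.19%

Change = (140.6 − 127.6) / 127.6 × 100
       = 13.0 / 127.6 × 100 = 10.1881%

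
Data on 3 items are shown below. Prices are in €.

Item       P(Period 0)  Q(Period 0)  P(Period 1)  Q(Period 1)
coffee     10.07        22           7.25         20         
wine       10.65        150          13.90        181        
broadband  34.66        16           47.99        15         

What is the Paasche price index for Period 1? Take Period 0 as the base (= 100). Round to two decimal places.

Paasche price index uses current-period quantities as weights.
ΣP(Period 1)·Q(Period 1) = 7.25×20 + 13.90×181 + 47.99×15 = 145 + 2515.9 + 719.85 = 3380.75
ΣP(Period 0)·Q(Period 1) = 10.07×20 + 10.65×181 + 34.66×15 = 201.4 + 1927.65 + 519.9 = 2648.95
Index = 3380.75 / 2648.95 × 100 = 127.6260

127.63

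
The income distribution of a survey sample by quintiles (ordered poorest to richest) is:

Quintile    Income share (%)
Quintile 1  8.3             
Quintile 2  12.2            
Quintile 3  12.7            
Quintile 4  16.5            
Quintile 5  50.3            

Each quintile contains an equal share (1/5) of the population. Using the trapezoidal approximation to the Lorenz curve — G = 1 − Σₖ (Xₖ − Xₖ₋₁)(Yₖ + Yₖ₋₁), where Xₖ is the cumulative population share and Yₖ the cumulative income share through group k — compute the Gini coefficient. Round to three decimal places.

0.353

Cumulative income shares Yₖ: 0.0830, 0.2050, 0.3320, 0.4970, 1.0000
Σ (Xₖ−Xₖ₋₁)(Yₖ+Yₖ₋₁) = (1/5)(0.0830+0.0000) + (1/5)(0.2050+0.0830) + (1/5)(0.3320+0.2050) + (1/5)(0.4970+0.3320) + (1/5)(1.0000+0.4970)
  = 0.0166 + 0.0576 + 0.1074 + 0.1658 + 0.2994 = 0.6468
G = 1 − 0.6468 = 0.3532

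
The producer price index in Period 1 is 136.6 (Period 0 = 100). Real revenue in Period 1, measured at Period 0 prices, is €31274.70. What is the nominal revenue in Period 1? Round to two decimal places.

42721.24

Nominal = Real × (Index/100) = 31274.70 × (136.6/100)
        = 31274.70 × 1.366 = 42721.2402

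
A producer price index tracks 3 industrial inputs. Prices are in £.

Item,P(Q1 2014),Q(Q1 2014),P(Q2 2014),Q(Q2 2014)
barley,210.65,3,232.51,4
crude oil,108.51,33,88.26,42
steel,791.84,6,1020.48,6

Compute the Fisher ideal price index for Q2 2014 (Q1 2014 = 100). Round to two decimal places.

Laspeyres component (base-period weights):
ΣP(Q2 2014)Q(Q1 2014) = 232.51×3 + 88.26×33 + 1020.48×6 = 697.53 + 2912.58 + 6122.88 = 9732.99
ΣP(Q1 2014)Q(Q1 2014) = 210.65×3 + 108.51×33 + 791.84×6 = 631.95 + 3580.83 + 4751.04 = 8963.82
L = 9732.99 / 8963.82 × 100 = 108.5808
Paasche component (current-period weights):
ΣP(Q2 2014)Q(Q2 2014) = 232.51×4 + 88.26×42 + 1020.48×6 = 930.04 + 3706.92 + 6122.88 = 10759.84
ΣP(Q1 2014)Q(Q2 2014) = 210.65×4 + 108.51×42 + 791.84×6 = 842.6 + 4557.42 + 4751.04 = 10151.06
P = 10759.84 / 10151.06 × 100 = 105.9972
Fisher = √(L × P) = √(108.5808 × 105.9972) = 107.2812

107.28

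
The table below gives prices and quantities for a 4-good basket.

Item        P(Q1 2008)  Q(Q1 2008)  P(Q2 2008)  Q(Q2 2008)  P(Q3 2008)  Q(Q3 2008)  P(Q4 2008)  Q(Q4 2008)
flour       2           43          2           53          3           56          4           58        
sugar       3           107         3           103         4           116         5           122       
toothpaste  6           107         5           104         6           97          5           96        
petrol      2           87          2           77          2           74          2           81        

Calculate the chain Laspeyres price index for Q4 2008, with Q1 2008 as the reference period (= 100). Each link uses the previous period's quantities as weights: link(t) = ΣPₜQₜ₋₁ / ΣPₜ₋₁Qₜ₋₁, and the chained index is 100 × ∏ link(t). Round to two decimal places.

Link Q1 2008→Q2 2008:
ΣP(Q2 2008)Q(Q1 2008) = 2×43 + 3×107 + 5×107 + 2×87 = 86 + 321 + 535 + 174 = 1116
ΣP(Q1 2008)Q(Q1 2008) = 2×43 + 3×107 + 6×107 + 2×87 = 86 + 321 + 642 + 174 = 1223
link = 1116/1223 = 0.912510
Link Q2 2008→Q3 2008:
ΣP(Q3 2008)Q(Q2 2008) = 3×53 + 4×103 + 6×104 + 2×77 = 159 + 412 + 624 + 154 = 1349
ΣP(Q2 2008)Q(Q2 2008) = 2×53 + 3×103 + 5×104 + 2×77 = 106 + 309 + 520 + 154 = 1089
link = 1349/1089 = 1.238751
Link Q3 2008→Q4 2008:
ΣP(Q4 2008)Q(Q3 2008) = 4×56 + 5×116 + 5×97 + 2×74 = 224 + 580 + 485 + 148 = 1437
ΣP(Q3 2008)Q(Q3 2008) = 3×56 + 4×116 + 6×97 + 2×74 = 168 + 464 + 582 + 148 = 1362
link = 1437/1362 = 1.055066
Chained index = 100 × 0.912510 × 1.238751 × 1.055066 = 119.2618

119.26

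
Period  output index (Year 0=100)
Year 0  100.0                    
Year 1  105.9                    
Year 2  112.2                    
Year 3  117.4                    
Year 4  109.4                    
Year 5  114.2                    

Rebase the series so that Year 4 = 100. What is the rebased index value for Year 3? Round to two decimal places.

Rebased(Year 3) = 117.4 / 109.4 × 100 = 107.3126

107.31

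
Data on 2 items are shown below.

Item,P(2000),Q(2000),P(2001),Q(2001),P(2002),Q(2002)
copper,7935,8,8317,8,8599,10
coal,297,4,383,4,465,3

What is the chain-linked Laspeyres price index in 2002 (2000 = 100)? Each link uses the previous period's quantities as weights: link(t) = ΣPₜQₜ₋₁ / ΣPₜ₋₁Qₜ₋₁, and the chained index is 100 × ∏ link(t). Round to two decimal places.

Link 2000→2001:
ΣP(2001)Q(2000) = 8317×8 + 383×4 = 66536 + 1532 = 68068
ΣP(2000)Q(2000) = 7935×8 + 297×4 = 63480 + 1188 = 64668
link = 68068/64668 = 1.052576
Link 2001→2002:
ΣP(2002)Q(2001) = 8599×8 + 465×4 = 68792 + 1860 = 70652
ΣP(2001)Q(2001) = 8317×8 + 383×4 = 66536 + 1532 = 68068
link = 70652/68068 = 1.037962
Chained index = 100 × 1.052576 × 1.037962 = 109.2534

109.25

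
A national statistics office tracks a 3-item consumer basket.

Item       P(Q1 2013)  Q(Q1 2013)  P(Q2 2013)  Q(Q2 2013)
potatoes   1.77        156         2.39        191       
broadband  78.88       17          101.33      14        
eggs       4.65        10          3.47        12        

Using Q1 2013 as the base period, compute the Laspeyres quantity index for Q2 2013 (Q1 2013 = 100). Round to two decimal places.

Laspeyres quantity index uses base-period prices as weights.
ΣP(Q1 2013)·Q(Q2 2013) = 1.77×191 + 78.88×14 + 4.65×12 = 338.07 + 1104.32 + 55.8 = 1498.19
ΣP(Q1 2013)·Q(Q1 2013) = 1.77×156 + 78.88×17 + 4.65×10 = 276.12 + 1340.96 + 46.5 = 1663.58
Index = 1498.19 / 1663.58 × 100 = 90.0582

90.06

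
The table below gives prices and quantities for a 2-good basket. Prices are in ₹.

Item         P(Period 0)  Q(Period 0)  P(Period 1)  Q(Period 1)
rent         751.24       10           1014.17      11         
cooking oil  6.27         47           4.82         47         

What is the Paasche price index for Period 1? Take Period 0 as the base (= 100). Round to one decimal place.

133.0

Paasche price index uses current-period quantities as weights.
ΣP(Period 1)·Q(Period 1) = 1014.17×11 + 4.82×47 = 11155.87 + 226.54 = 11382.41
ΣP(Period 0)·Q(Period 1) = 751.24×11 + 6.27×47 = 8263.64 + 294.69 = 8558.33
Index = 11382.41 / 8558.33 × 100 = 132.9980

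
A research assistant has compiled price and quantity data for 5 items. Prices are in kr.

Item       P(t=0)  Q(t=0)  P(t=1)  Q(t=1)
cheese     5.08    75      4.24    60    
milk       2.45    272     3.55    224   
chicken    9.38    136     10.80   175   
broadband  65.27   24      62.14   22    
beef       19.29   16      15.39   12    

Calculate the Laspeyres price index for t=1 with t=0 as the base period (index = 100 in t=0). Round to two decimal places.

Laspeyres price index uses base-period quantities as weights.
ΣP(t=1)·Q(t=0) = 4.24×75 + 3.55×272 + 10.80×136 + 62.14×24 + 15.39×16 = 318 + 965.6 + 1468.8 + 1491.36 + 246.24 = 4490
ΣP(t=0)·Q(t=0) = 5.08×75 + 2.45×272 + 9.38×136 + 65.27×24 + 19.29×16 = 381 + 666.4 + 1275.68 + 1566.48 + 308.64 = 4198.2
Index = 4490 / 4198.2 × 100 = 106.9506

106.95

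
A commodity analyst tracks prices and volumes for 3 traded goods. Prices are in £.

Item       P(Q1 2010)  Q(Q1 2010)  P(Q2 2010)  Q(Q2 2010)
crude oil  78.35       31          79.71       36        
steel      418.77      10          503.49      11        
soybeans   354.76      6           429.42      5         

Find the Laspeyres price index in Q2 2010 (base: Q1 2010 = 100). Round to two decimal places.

Laspeyres price index uses base-period quantities as weights.
ΣP(Q2 2010)·Q(Q1 2010) = 79.71×31 + 503.49×10 + 429.42×6 = 2471.01 + 5034.9 + 2576.52 = 10082.43
ΣP(Q1 2010)·Q(Q1 2010) = 78.35×31 + 418.77×10 + 354.76×6 = 2428.85 + 4187.7 + 2128.56 = 8745.11
Index = 10082.43 / 8745.11 × 100 = 115.2922

115.29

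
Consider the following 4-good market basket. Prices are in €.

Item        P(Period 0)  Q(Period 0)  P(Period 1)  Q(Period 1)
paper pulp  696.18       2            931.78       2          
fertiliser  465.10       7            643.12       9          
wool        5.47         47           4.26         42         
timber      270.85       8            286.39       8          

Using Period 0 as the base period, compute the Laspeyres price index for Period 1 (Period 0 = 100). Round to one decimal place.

125.2

Laspeyres price index uses base-period quantities as weights.
ΣP(Period 1)·Q(Period 0) = 931.78×2 + 643.12×7 + 4.26×47 + 286.39×8 = 1863.56 + 4501.84 + 200.22 + 2291.12 = 8856.74
ΣP(Period 0)·Q(Period 0) = 696.18×2 + 465.10×7 + 5.47×47 + 270.85×8 = 1392.36 + 3255.7 + 257.09 + 2166.8 = 7071.95
Index = 8856.74 / 7071.95 × 100 = 125.2376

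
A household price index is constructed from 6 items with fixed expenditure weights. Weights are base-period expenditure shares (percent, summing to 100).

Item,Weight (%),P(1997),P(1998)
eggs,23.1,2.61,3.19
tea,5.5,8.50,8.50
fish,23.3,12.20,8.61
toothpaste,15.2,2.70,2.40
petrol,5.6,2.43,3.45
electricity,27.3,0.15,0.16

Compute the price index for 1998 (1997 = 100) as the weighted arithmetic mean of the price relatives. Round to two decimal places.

100.76

eggs: 23.1 × (3.19/2.61) = 23.1 × 1.222222 = 28.2333
tea: 5.5 × (8.50/8.50) = 5.5 × 1.000000 = 5.5000
fish: 23.3 × (8.61/12.20) = 23.3 × 0.705738 = 16.4437
toothpaste: 15.2 × (2.40/2.70) = 15.2 × 0.888889 = 13.5111
petrol: 5.6 × (3.45/2.43) = 5.6 × 1.419753 = 7.9506
electricity: 27.3 × (0.16/0.15) = 27.3 × 1.066667 = 29.1200
Index = Σ wᵢ·(p₁ᵢ/p₀ᵢ) = 28.2333 + 5.5000 + 16.4437 + 13.5111 + 7.9506 + 29.1200 = 100.7588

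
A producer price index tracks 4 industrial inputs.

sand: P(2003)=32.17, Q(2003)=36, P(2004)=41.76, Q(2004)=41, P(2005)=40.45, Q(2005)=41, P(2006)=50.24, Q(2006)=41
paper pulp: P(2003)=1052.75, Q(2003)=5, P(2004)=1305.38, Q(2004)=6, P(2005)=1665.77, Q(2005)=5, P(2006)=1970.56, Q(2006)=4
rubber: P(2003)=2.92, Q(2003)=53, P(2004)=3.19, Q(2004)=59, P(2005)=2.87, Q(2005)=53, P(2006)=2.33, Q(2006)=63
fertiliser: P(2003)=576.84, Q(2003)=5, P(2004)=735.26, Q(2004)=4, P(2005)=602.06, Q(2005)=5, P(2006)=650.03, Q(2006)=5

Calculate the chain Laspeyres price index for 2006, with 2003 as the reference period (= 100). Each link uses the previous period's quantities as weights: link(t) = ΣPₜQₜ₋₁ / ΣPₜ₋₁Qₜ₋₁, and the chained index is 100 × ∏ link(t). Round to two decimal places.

163.85

Link 2003→2004:
ΣP(2004)Q(2003) = 41.76×36 + 1305.38×5 + 3.19×53 + 735.26×5 = 1503.36 + 6526.9 + 169.07 + 3676.3 = 11875.63
ΣP(2003)Q(2003) = 32.17×36 + 1052.75×5 + 2.92×53 + 576.84×5 = 1158.12 + 5263.75 + 154.76 + 2884.2 = 9460.83
link = 11875.63/9460.83 = 1.255242
Link 2004→2005:
ΣP(2005)Q(2004) = 40.45×41 + 1665.77×6 + 2.87×59 + 602.06×4 = 1658.45 + 9994.62 + 169.33 + 2408.24 = 14230.64
ΣP(2004)Q(2004) = 41.76×41 + 1305.38×6 + 3.19×59 + 735.26×4 = 1712.16 + 7832.28 + 188.21 + 2941.04 = 12673.69
link = 14230.64/12673.69 = 1.122849
Link 2005→2006:
ΣP(2006)Q(2005) = 50.24×41 + 1970.56×5 + 2.33×53 + 650.03×5 = 2059.84 + 9852.8 + 123.49 + 3250.15 = 15286.28
ΣP(2005)Q(2005) = 40.45×41 + 1665.77×5 + 2.87×53 + 602.06×5 = 1658.45 + 8328.85 + 152.11 + 3010.3 = 13149.71
link = 15286.28/13149.71 = 1.162480
Chained index = 100 × 1.255242 × 1.122849 × 1.162480 = 163.8455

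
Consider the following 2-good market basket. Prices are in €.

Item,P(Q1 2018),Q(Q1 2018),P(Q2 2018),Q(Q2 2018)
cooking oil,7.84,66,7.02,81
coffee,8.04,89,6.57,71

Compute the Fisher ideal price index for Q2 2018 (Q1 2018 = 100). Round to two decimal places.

85.42

Laspeyres component (base-period weights):
ΣP(Q2 2018)Q(Q1 2018) = 7.02×66 + 6.57×89 = 463.32 + 584.73 = 1048.05
ΣP(Q1 2018)Q(Q1 2018) = 7.84×66 + 8.04×89 = 517.44 + 715.56 = 1233
L = 1048.05 / 1233 × 100 = 85.0000
Paasche component (current-period weights):
ΣP(Q2 2018)Q(Q2 2018) = 7.02×81 + 6.57×71 = 568.62 + 466.47 = 1035.09
ΣP(Q1 2018)Q(Q2 2018) = 7.84×81 + 8.04×71 = 635.04 + 570.84 = 1205.88
P = 1035.09 / 1205.88 × 100 = 85.8369
Fisher = √(L × P) = √(85.0000 × 85.8369) = 85.4174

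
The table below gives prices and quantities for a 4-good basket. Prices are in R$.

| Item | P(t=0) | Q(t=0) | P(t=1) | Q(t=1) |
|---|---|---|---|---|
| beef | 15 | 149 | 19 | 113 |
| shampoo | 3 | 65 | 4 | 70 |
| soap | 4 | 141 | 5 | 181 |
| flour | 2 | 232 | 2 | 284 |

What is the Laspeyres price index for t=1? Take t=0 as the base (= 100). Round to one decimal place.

123.2

Laspeyres price index uses base-period quantities as weights.
ΣP(t=1)·Q(t=0) = 19×149 + 4×65 + 5×141 + 2×232 = 2831 + 260 + 705 + 464 = 4260
ΣP(t=0)·Q(t=0) = 15×149 + 3×65 + 4×141 + 2×232 = 2235 + 195 + 564 + 464 = 3458
Index = 4260 / 3458 × 100 = 123.1926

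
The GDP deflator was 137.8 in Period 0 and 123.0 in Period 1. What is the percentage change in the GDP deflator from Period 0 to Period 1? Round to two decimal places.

Change = (123.0 − 137.8) / 137.8 × 100
       = -14.8 / 137.8 × 100 = -10.7402%

-10.74%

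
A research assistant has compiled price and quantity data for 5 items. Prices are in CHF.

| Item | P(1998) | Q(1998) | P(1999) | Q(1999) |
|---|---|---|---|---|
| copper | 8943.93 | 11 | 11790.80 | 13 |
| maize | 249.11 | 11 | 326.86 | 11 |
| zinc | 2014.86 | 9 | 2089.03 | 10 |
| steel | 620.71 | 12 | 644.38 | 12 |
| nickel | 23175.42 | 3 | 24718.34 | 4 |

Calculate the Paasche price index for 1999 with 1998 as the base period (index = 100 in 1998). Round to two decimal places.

118.83

Paasche price index uses current-period quantities as weights.
ΣP(1999)·Q(1999) = 11790.80×13 + 326.86×11 + 2089.03×10 + 644.38×12 + 24718.34×4 = 153280.4 + 3595.46 + 20890.3 + 7732.56 + 98873.36 = 284372.08
ΣP(1998)·Q(1999) = 8943.93×13 + 249.11×11 + 2014.86×10 + 620.71×12 + 23175.42×4 = 116271.09 + 2740.21 + 20148.6 + 7448.52 + 92701.68 = 239310.1
Index = 284372.08 / 239310.1 × 100 = 118.8300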